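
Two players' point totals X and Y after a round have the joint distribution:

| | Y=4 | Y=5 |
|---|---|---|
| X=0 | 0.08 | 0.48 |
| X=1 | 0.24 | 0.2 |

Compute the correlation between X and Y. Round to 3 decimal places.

-0.428

E[X] = 0.44,  E[Y] = 4.68
E[XY] = 1.96
Cov(X,Y) = E[XY] − E[X]E[Y] = 1.96 − (0.44)(4.68) = -0.0992
Var(X) = 0.2464,  Var(Y) = 0.2176
ρ = -0.0992 / √(0.2464·0.2176) ≈ -0.428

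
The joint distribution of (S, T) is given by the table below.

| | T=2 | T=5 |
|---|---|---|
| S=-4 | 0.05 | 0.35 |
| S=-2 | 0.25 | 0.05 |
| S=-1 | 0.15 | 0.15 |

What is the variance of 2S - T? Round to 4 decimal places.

E[S] = -2.5,  E[T] = 3.65,  E[ST] = -9.95
var(S) = 7.9 − (-2.5)² = 1.65;  var(T) = 15.55 − (3.65)² = 2.2275
cov(S,T) = -9.95 − (-2.5)(3.65) = -0.825
var(2S - T) = (2)²·1.65 + (-1)²·2.2275 + 2·(2)·(-1)·-0.825 = 12.1275

12.1275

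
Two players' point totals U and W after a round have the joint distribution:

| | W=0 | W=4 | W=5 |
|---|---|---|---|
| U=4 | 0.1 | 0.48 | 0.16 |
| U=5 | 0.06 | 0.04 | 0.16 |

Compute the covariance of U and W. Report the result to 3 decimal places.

E[U] = 4.26,  E[W] = 3.68
E[UW] = 15.68
Cov(U,W) = E[UW] − E[U]E[W] = 15.68 − (4.26)(3.68) = 0.0032

0.003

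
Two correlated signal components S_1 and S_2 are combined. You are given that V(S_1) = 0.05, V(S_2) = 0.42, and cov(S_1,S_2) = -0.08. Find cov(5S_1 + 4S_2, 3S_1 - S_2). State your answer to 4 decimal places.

-1.4900

cov(5S_1 + 4S_2, 3S_1 - S_2) = (5)(3)V(S_1) + (4)(-1)V(S_2) + [(5)(-1) + (4)(3)]cov(S_1,S_2)
= 15·0.05 + -4·0.42 + 7·-0.08 = -1.49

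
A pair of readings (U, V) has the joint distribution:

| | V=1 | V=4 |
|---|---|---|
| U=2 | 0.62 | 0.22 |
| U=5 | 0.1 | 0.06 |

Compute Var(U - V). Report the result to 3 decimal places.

E[U] = 2.48,  E[V] = 1.84,  E[UV] = 4.7
Var(U) = 7.36 − (2.48)² = 1.2096;  Var(V) = 5.2 − (1.84)² = 1.8144
Cov(U,V) = 4.7 − (2.48)(1.84) = 0.1368
Var(U - V) = (1)²·1.2096 + (-1)²·1.8144 + 2·(1)·(-1)·0.1368 = 2.7504

2.750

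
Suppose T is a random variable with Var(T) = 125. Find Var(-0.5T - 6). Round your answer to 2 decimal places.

Var(-0.5T - 6) = (-0.5)²·Var(T) = 0.25·125 = 31.25

31.25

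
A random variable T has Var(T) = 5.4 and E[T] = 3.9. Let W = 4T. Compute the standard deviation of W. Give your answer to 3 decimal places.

Var(4T) = (4)²·5.4 = 86.4
σ(W) = √86.4 ≈ 9.295

9.295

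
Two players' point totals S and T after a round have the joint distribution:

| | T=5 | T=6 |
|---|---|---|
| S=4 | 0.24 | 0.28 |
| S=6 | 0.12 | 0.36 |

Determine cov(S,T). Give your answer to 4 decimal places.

E[S] = 4.96,  E[T] = 5.64
E[ST] = 28.08
cov(S,T) = E[ST] − E[S]E[T] = 28.08 − (4.96)(5.64) = 0.1056

0.1056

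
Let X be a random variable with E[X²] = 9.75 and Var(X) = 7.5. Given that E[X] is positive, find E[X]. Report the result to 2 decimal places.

(E[X])² = E[X²] − Var(X) = 9.75 − 7.5 = 2.25
E[X] = √2.25 = 1.5

1.50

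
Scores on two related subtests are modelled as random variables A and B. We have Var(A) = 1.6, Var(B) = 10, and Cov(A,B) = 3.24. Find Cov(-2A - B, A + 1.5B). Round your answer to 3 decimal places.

-31.160

Cov(-2A - B, A + 1.5B) = (-2)(1)Var(A) + (-1)(1.5)Var(B) + [(-2)(1.5) + (-1)(1)]Cov(A,B)
= -2·1.6 + -1.5·10 + -4·3.24 = -31.16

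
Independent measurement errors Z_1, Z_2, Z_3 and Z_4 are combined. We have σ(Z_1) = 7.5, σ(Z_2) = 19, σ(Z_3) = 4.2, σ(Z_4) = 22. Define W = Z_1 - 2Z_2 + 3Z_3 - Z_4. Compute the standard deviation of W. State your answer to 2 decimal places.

V(Z_1) = 56.25, V(Z_2) = 361, V(Z_3) = 17.64, V(Z_4) = 484
By independence, V(W) = (1)²V(Z_1) + (-2)²V(Z_2) + (3)²V(Z_3) + (-1)²V(Z_4)
= (1)²·56.25 + (-2)²·361 + (3)²·17.64 + (-1)²·484 = 2143.01
σ(W) = √2143.01 ≈ 46.29

46.29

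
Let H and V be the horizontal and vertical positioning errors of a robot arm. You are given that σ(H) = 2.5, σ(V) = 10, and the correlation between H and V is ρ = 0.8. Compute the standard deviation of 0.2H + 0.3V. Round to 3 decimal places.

3.413

var(H) = (2.5)² = 6.25;  var(V) = (10)² = 100
cov(H,V) = ρ·σ(H)·σ(V) = 0.8·2.5·10 = 20
var(0.2H + 0.3V) = (0.2)²·var(H) + (0.3)²·var(V) + 2·(0.2)·(0.3)·cov(H,V)
= 0.04·6.25 + 0.09·100 + 0.12·20 = 11.65
σ(0.2H + 0.3V) = √11.65 ≈ 3.413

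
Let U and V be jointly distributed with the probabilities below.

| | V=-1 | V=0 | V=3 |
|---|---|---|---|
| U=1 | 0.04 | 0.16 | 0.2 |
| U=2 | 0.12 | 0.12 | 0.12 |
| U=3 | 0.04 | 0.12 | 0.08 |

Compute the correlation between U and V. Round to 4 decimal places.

E[U] = 1.84,  E[V] = 1
E[UV] = 1.64
Cov(U,V) = E[UV] − E[U]E[V] = 1.64 − (1.84)(1) = -0.2
Var(U) = 0.6144,  Var(V) = 2.8
ρ = -0.2 / √(0.6144·2.8) ≈ -0.1525

-0.1525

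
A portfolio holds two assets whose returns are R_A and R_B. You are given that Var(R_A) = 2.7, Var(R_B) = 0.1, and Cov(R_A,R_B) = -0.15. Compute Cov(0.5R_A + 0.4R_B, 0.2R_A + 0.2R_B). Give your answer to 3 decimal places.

Cov(0.5R_A + 0.4R_B, 0.2R_A + 0.2R_B) = (0.5)(0.2)Var(R_A) + (0.4)(0.2)Var(R_B) + [(0.5)(0.2) + (0.4)(0.2)]Cov(R_A,R_B)
= 0.1·2.7 + 0.08·0.1 + 0.18·-0.15 = 0.251

0.251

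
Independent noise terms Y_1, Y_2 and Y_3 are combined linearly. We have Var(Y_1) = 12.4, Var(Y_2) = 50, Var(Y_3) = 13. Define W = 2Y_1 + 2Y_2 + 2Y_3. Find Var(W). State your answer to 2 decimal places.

By independence, Var(W) = (2)²Var(Y_1) + (2)²Var(Y_2) + (2)²Var(Y_3)
= (2)²·12.4 + (2)²·50 + (2)²·13 = 301.6

301.60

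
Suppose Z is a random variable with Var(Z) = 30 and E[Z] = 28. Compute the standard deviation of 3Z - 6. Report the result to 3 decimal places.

16.432

Var(3Z - 6) = (3)²·30 = 270
σ(3Z - 6) = √270 ≈ 16.432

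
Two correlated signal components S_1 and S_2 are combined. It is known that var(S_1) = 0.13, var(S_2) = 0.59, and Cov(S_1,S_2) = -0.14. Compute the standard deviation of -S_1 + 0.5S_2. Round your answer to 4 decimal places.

var(-S_1 + 0.5S_2) = (-1)²·var(S_1) + (0.5)²·var(S_2) + 2·(-1)·(0.5)·Cov(S_1,S_2)
= 1·0.13 + 0.25·0.59 + -1·-0.14 = 0.4175
SD(-S_1 + 0.5S_2) = √0.4175 ≈ 0.6461

0.6461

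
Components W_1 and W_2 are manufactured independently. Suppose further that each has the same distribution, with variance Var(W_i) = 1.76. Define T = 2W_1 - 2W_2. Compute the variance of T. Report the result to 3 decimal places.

By independence, Var(T) = (2)²Var(W_1) + (-2)²Var(W_2)
= (2)²·1.76 + (-2)²·1.76 = 14.08

14.080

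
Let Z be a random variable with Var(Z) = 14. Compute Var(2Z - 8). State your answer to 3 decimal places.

Var(2Z - 8) = (2)²·Var(Z) = 4·14 = 56

56.000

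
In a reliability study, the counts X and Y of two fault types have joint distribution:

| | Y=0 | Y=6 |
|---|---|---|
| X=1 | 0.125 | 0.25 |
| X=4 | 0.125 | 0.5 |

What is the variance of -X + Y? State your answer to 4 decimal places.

7.7344

E[X] = 2.875,  E[Y] = 4.5,  E[XY] = 13.5
Var(X) = 10.375 − (2.875)² = 2.109375;  Var(Y) = 27 − (4.5)² = 6.75
Cov(X,Y) = 13.5 − (2.875)(4.5) = 0.5625
Var(-X + Y) = (-1)²·2.109375 + (1)²·6.75 + 2·(-1)·(1)·0.5625 = 7.734375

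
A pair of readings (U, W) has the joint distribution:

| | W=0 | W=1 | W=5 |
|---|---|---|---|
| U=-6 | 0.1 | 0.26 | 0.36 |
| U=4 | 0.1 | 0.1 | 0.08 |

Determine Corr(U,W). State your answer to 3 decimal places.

-0.220

E[U] = -3.2,  E[W] = 2.56
E[UW] = -10.36
Cov(U,W) = E[UW] − E[U]E[W] = -10.36 − (-3.2)(2.56) = -2.168
Var(U) = 20.16,  Var(W) = 4.8064
ρ = -2.168 / √(20.16·4.8064) ≈ -0.220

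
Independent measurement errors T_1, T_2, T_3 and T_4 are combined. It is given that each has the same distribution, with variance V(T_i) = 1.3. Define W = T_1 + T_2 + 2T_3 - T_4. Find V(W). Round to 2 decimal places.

9.10

By independence, V(W) = (1)²V(T_1) + (1)²V(T_2) + (2)²V(T_3) + (-1)²V(T_4)
= (1)²·1.3 + (1)²·1.3 + (2)²·1.3 + (-1)²·1.3 = 9.1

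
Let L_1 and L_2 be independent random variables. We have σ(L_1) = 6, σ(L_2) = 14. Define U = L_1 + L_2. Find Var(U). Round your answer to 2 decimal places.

Var(L_1) = 36, Var(L_2) = 196
By independence, Var(U) = (1)²Var(L_1) + (1)²Var(L_2)
= (1)²·36 + (1)²·196 = 232

232.00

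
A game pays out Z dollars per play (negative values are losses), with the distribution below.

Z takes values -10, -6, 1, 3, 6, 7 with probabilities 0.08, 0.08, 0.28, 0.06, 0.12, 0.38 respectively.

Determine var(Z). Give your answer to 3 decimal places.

E[Z] = (-10)(0.08) + (-6)(0.08) + (1)(0.28) + (3)(0.06) + (6)(0.12) + (7)(0.38) = 2.56
E[Z²] = (-10)²(0.08) + (-6)²(0.08) + (1)²(0.28) + (3)²(0.06) + (6)²(0.12) + (7)²(0.38) = 34.64
var(Z) = E[Z²] − (E[Z])² = 34.64 − (2.56)² = 28.0864

28.086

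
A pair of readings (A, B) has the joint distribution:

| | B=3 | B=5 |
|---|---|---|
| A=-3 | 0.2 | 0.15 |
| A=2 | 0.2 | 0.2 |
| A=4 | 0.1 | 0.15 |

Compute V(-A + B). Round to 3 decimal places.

E[A] = 0.75,  E[B] = 4,  E[AB] = 3.35
V(A) = 8.75 − (0.75)² = 8.1875;  V(B) = 17 − (4)² = 1
Cov(A,B) = 3.35 − (0.75)(4) = 0.35
V(-A + B) = (-1)²·8.1875 + (1)²·1 + 2·(-1)·(1)·0.35 = 8.4875

8.488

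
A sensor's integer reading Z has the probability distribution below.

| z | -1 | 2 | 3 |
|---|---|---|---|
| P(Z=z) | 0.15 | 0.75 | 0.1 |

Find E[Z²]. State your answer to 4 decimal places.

4.0500

E[Z²] = (-1)²(0.15) + (2)²(0.75) + (3)²(0.1) = 4.05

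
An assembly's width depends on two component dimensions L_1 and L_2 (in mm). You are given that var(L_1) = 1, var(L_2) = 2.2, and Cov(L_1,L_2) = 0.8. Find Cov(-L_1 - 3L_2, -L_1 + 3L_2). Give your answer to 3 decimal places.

-18.800

Cov(-L_1 - 3L_2, -L_1 + 3L_2) = (-1)(-1)var(L_1) + (-3)(3)var(L_2) + [(-1)(3) + (-3)(-1)]Cov(L_1,L_2)
= 1·1 + -9·2.2 + 0·0.8 = -18.8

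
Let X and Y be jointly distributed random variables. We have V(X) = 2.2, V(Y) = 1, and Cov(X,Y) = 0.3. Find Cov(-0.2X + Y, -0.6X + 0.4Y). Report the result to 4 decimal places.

Cov(-0.2X + Y, -0.6X + 0.4Y) = (-0.2)(-0.6)V(X) + (1)(0.4)V(Y) + [(-0.2)(0.4) + (1)(-0.6)]Cov(X,Y)
= 0.12·2.2 + 0.4·1 + -0.68·0.3 = 0.46

0.4600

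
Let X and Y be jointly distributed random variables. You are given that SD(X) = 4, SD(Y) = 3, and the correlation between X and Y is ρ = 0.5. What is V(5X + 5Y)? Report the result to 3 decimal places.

925.000

V(X) = (4)² = 16;  V(Y) = (3)² = 9
cov(X,Y) = ρ·SD(X)·SD(Y) = 0.5·4·3 = 6
V(5X + 5Y) = (5)²·V(X) + (5)²·V(Y) + 2·(5)·(5)·cov(X,Y)
= 25·16 + 25·9 + 50·6 = 925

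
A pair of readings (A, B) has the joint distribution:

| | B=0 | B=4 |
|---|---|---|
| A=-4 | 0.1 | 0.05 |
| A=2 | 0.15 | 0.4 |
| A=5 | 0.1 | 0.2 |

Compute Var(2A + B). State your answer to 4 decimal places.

40.8400

E[A] = 2,  E[B] = 2.6,  E[AB] = 6.4
Var(A) = 12.1 − (2)² = 8.1;  Var(B) = 10.4 − (2.6)² = 3.64
Cov(A,B) = 6.4 − (2)(2.6) = 1.2
Var(2A + B) = (2)²·8.1 + (1)²·3.64 + 2·(2)·(1)·1.2 = 40.84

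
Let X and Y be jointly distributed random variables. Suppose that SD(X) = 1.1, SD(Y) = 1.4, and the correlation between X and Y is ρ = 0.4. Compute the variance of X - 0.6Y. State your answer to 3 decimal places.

V(X) = (1.1)² = 1.21;  V(Y) = (1.4)² = 1.96
Cov(X,Y) = ρ·SD(X)·SD(Y) = 0.4·1.1·1.4 = 0.616
V(X - 0.6Y) = (1)²·V(X) + (-0.6)²·V(Y) + 2·(1)·(-0.6)·Cov(X,Y)
= 1·1.21 + 0.36·1.96 + -1.2·0.616 = 1.1764

1.176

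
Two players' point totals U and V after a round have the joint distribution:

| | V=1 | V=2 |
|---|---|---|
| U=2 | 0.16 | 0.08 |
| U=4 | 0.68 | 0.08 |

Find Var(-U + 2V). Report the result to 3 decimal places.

E[U] = 3.52,  E[V] = 1.16,  E[UV] = 4
Var(U) = 13.12 − (3.52)² = 0.7296;  Var(V) = 1.48 − (1.16)² = 0.1344
cov(U,V) = 4 − (3.52)(1.16) = -0.0832
Var(-U + 2V) = (-1)²·0.7296 + (2)²·0.1344 + 2·(-1)·(2)·-0.0832 = 1.6

1.600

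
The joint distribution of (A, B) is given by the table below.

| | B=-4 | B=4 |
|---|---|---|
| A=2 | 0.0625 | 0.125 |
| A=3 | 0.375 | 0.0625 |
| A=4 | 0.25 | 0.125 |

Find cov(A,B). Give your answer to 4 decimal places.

E[A] = 3.1875,  E[B] = -1.5
E[AB] = -5.25
cov(A,B) = E[AB] − E[A]E[B] = -5.25 − (3.1875)(-1.5) = -0.46875

-0.4688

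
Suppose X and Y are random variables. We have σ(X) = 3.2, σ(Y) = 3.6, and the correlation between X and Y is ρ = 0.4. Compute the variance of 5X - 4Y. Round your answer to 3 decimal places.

279.040

V(X) = (3.2)² = 10.24;  V(Y) = (3.6)² = 12.96
cov(X,Y) = ρ·σ(X)·σ(Y) = 0.4·3.2·3.6 = 4.608
V(5X - 4Y) = (5)²·V(X) + (-4)²·V(Y) + 2·(5)·(-4)·cov(X,Y)
= 25·10.24 + 16·12.96 + -40·4.608 = 279.04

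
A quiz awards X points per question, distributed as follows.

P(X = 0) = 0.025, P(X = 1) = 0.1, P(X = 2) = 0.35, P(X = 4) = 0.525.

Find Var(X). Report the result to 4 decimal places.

E[X] = (0)(0.025) + (1)(0.1) + (2)(0.35) + (4)(0.525) = 2.9
E[X²] = (0)²(0.025) + (1)²(0.1) + (2)²(0.35) + (4)²(0.525) = 9.9
Var(X) = E[X²] − (E[X])² = 9.9 − (2.9)² = 1.49

1.4900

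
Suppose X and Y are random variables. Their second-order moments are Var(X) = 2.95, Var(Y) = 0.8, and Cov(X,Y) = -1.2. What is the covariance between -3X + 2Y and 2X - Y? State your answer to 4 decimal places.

Cov(-3X + 2Y, 2X - Y) = (-3)(2)Var(X) + (2)(-1)Var(Y) + [(-3)(-1) + (2)(2)]Cov(X,Y)
= -6·2.95 + -2·0.8 + 7·-1.2 = -27.7

-27.7000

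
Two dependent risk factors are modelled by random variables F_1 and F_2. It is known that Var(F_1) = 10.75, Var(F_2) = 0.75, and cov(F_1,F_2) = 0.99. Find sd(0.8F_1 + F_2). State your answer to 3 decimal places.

Var(0.8F_1 + F_2) = (0.8)²·Var(F_1) + (1)²·Var(F_2) + 2·(0.8)·(1)·cov(F_1,F_2)
= 0.64·10.75 + 1·0.75 + 1.6·0.99 = 9.214
sd(0.8F_1 + F_2) = √9.214 ≈ 3.035

3.035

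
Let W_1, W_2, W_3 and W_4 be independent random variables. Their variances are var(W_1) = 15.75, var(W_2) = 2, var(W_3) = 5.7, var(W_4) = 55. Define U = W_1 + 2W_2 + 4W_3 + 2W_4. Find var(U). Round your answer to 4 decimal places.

By independence, var(U) = (1)²var(W_1) + (2)²var(W_2) + (4)²var(W_3) + (2)²var(W_4)
= (1)²·15.75 + (2)²·2 + (4)²·5.7 + (2)²·55 = 334.95

334.9500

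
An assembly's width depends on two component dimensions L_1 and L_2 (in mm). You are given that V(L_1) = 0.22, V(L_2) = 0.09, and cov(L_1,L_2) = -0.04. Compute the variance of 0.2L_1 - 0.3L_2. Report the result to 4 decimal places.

V(0.2L_1 - 0.3L_2) = (0.2)²·V(L_1) + (-0.3)²·V(L_2) + 2·(0.2)·(-0.3)·cov(L_1,L_2)
= 0.04·0.22 + 0.09·0.09 + -0.12·-0.04 = 0.0217

0.0217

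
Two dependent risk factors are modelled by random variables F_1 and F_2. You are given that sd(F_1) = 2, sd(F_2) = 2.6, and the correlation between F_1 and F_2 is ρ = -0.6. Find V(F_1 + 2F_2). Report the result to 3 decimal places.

18.560

V(F_1) = (2)² = 4;  V(F_2) = (2.6)² = 6.76
Cov(F_1,F_2) = ρ·sd(F_1)·sd(F_2) = -0.6·2·2.6 = -3.12
V(F_1 + 2F_2) = (1)²·V(F_1) + (2)²·V(F_2) + 2·(1)·(2)·Cov(F_1,F_2)
= 1·4 + 4·6.76 + 4·-3.12 = 18.56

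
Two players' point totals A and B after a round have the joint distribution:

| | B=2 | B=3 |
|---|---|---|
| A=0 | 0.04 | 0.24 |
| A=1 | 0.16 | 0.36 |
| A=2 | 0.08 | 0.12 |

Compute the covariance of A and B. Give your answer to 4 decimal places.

-0.0624

E[A] = 0.92,  E[B] = 2.72
E[AB] = 2.44
Cov(A,B) = E[AB] − E[A]E[B] = 2.44 − (0.92)(2.72) = -0.0624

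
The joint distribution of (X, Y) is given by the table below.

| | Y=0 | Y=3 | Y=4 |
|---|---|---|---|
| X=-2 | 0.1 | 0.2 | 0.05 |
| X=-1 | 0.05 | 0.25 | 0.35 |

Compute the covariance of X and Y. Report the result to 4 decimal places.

0.2325

E[X] = -1.35,  E[Y] = 2.95
E[XY] = -3.75
Cov(X,Y) = E[XY] − E[X]E[Y] = -3.75 − (-1.35)(2.95) = 0.2325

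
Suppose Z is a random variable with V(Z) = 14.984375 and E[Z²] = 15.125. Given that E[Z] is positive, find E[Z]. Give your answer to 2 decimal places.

(E[Z])² = E[Z²] − V(Z) = 15.125 − 14.984375 = 0.140625
E[Z] = √0.140625 = 0.375

0.38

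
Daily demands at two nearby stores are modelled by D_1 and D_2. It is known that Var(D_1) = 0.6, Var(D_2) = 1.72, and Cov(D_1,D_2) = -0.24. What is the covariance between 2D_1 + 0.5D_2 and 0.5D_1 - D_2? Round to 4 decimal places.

0.1600

Cov(2D_1 + 0.5D_2, 0.5D_1 - D_2) = (2)(0.5)Var(D_1) + (0.5)(-1)Var(D_2) + [(2)(-1) + (0.5)(0.5)]Cov(D_1,D_2)
= 1·0.6 + -0.5·1.72 + -1.75·-0.24 = 0.16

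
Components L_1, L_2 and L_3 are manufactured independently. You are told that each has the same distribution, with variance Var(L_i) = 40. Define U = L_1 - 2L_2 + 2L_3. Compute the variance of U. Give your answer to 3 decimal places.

By independence, Var(U) = (1)²Var(L_1) + (-2)²Var(L_2) + (2)²Var(L_3)
= (1)²·40 + (-2)²·40 + (2)²·40 = 360

360.000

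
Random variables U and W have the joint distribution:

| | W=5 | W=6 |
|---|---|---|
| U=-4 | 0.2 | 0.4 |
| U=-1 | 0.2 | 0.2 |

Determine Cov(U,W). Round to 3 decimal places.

-0.120

E[U] = -2.8,  E[W] = 5.6
E[UW] = -15.8
Cov(U,W) = E[UW] − E[U]E[W] = -15.8 − (-2.8)(5.6) = -0.12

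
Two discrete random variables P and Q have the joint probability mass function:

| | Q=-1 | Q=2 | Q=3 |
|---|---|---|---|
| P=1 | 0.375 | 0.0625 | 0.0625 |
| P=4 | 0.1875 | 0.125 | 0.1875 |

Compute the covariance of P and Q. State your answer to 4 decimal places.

E[P] = 2.5,  E[Q] = 0.5625
E[PQ] = 2.4375
cov(P,Q) = E[PQ] − E[P]E[Q] = 2.4375 − (2.5)(0.5625) = 1.03125

1.0313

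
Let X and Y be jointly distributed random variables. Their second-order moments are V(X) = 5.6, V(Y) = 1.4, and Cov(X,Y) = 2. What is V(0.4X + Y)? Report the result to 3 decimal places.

3.896

V(0.4X + Y) = (0.4)²·V(X) + (1)²·V(Y) + 2·(0.4)·(1)·Cov(X,Y)
= 0.16·5.6 + 1·1.4 + 0.8·2 = 3.896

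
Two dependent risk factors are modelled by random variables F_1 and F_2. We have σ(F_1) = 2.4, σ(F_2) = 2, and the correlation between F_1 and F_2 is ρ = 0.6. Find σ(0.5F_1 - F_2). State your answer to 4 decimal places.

1.6000

V(F_1) = (2.4)² = 5.76;  V(F_2) = (2)² = 4
Cov(F_1,F_2) = ρ·σ(F_1)·σ(F_2) = 0.6·2.4·2 = 2.88
V(0.5F_1 - F_2) = (0.5)²·V(F_1) + (-1)²·V(F_2) + 2·(0.5)·(-1)·Cov(F_1,F_2)
= 0.25·5.76 + 1·4 + -1·2.88 = 2.56
σ(0.5F_1 - F_2) = √2.56 ≈ 1.6000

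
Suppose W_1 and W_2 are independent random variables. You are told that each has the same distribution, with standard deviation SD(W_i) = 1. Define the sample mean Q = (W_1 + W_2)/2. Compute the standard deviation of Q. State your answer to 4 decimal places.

var(W_i) = (1)² = 1
By independence, var(Q) = (0.5)²var(W_1) + (0.5)²var(W_2)
= (0.5)²·1 + (0.5)²·1 = 0.5
SD(Q) = √0.5 ≈ 0.7071

0.7071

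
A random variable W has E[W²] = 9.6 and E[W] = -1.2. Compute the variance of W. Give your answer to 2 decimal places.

8.16

V(W) = 9.6 − (-1.2)² = 8.16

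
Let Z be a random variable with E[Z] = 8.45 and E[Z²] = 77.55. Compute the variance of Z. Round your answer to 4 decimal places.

var(Z) = 77.55 − (8.45)² = 6.1475

6.1475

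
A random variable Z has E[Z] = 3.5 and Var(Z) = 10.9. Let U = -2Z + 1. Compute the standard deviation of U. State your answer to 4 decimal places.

Var(-2Z + 1) = (-2)²·10.9 = 43.6
SD(U) = √43.6 ≈ 6.6030

6.6030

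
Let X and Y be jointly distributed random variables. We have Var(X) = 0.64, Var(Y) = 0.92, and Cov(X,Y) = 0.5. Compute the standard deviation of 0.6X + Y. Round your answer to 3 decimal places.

Var(0.6X + Y) = (0.6)²·Var(X) + (1)²·Var(Y) + 2·(0.6)·(1)·Cov(X,Y)
= 0.36·0.64 + 1·0.92 + 1.2·0.5 = 1.7504
σ(0.6X + Y) = √1.7504 ≈ 1.323

1.323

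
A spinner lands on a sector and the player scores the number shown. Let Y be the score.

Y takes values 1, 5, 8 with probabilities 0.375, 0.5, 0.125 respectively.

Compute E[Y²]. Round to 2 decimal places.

E[Y²] = (1)²(0.375) + (5)²(0.5) + (8)²(0.125) = 20.875

20.88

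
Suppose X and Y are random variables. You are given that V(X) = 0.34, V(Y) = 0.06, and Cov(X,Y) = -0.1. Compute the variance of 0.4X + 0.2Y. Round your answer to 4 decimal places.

V(0.4X + 0.2Y) = (0.4)²·V(X) + (0.2)²·V(Y) + 2·(0.4)·(0.2)·Cov(X,Y)
= 0.16·0.34 + 0.04·0.06 + 0.16·-0.1 = 0.0408

0.0408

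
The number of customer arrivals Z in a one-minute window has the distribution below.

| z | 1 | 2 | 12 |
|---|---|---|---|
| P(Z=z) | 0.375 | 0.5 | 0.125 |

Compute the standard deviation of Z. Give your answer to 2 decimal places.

3.48

E[Z] = (1)(0.375) + (2)(0.5) + (12)(0.125) = 2.875
E[Z²] = (1)²(0.375) + (2)²(0.5) + (12)²(0.125) = 20.375
var(Z) = E[Z²] − (E[Z])² = 20.375 − (2.875)² = 12.109375
SD(Z) = √12.109375 ≈ 3.48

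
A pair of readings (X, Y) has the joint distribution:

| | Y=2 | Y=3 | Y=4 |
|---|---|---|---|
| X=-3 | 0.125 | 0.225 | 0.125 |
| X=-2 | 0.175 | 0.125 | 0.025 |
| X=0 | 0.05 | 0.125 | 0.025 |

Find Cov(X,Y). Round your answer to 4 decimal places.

-0.0631

E[X] = -2.075,  E[Y] = 2.825
E[XY] = -5.925
Cov(X,Y) = E[XY] − E[X]E[Y] = -5.925 − (-2.075)(2.825) = -0.063125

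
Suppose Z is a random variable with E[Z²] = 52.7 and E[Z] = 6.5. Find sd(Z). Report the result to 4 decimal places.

3.2326

V(Z) = 52.7 − (6.5)² = 10.45
sd(Z) = √10.45 ≈ 3.2326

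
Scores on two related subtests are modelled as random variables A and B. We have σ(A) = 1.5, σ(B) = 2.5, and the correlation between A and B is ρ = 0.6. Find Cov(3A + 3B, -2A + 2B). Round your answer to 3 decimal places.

24.000

Var(A) = (1.5)² = 2.25;  Var(B) = (2.5)² = 6.25
Cov(A,B) = ρ·σ(A)·σ(B) = 0.6·1.5·2.5 = 2.25
Cov(3A + 3B, -2A + 2B) = (3)(-2)Var(A) + (3)(2)Var(B) + [(3)(2) + (3)(-2)]Cov(A,B)
= -6·2.25 + 6·6.25 + 0·2.25 = 24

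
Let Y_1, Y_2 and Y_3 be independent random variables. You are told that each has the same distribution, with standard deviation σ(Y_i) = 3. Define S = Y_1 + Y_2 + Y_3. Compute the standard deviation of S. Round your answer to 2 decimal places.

Var(Y_i) = (3)² = 9
By independence, Var(S) = (1)²Var(Y_1) + (1)²Var(Y_2) + (1)²Var(Y_3)
= (1)²·9 + (1)²·9 + (1)²·9 = 27
σ(S) = √27 ≈ 5.20

5.20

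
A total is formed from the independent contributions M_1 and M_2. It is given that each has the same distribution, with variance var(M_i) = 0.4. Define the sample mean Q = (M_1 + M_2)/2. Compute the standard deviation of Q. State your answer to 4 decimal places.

By independence, var(Q) = (0.5)²var(M_1) + (0.5)²var(M_2)
= (0.5)²·0.4 + (0.5)²·0.4 = 0.2
SD(Q) = √0.2 ≈ 0.4472

0.4472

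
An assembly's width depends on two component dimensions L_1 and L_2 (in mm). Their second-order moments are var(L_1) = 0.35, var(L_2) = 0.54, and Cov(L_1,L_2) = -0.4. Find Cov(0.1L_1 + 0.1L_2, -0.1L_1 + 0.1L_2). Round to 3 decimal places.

Cov(0.1L_1 + 0.1L_2, -0.1L_1 + 0.1L_2) = (0.1)(-0.1)var(L_1) + (0.1)(0.1)var(L_2) + [(0.1)(0.1) + (0.1)(-0.1)]Cov(L_1,L_2)
= -0.01·0.35 + 0.01·0.54 + 0·-0.4 = 0.0019

0.002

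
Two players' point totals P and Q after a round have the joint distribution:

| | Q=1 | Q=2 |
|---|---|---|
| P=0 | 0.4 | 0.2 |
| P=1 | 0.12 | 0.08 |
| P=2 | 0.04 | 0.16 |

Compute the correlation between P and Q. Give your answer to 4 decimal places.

E[P] = 0.6,  E[Q] = 1.44
E[PQ] = 1
cov(P,Q) = E[PQ] − E[P]E[Q] = 1 − (0.6)(1.44) = 0.136
var(P) = 0.64,  var(Q) = 0.2464
ρ = 0.136 / √(0.64·0.2464) ≈ 0.3425

0.3425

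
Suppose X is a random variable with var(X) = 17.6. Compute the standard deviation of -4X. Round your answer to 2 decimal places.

16.78

var(-4X) = (-4)²·17.6 = 281.6
SD(-4X) = √281.6 ≈ 16.78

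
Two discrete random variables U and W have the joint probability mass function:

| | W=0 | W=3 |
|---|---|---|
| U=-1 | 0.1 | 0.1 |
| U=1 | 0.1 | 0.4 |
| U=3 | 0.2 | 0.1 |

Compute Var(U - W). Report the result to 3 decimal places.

E[U] = 1.2,  E[W] = 1.8,  E[UW] = 1.8
Var(U) = 3.4 − (1.2)² = 1.96;  Var(W) = 5.4 − (1.8)² = 2.16
Cov(U,W) = 1.8 − (1.2)(1.8) = -0.36
Var(U - W) = (1)²·1.96 + (-1)²·2.16 + 2·(1)·(-1)·-0.36 = 4.84

4.840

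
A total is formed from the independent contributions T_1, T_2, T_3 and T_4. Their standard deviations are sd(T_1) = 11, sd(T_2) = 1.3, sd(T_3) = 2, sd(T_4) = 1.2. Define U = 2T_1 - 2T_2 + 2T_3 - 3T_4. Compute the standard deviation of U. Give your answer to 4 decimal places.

V(T_1) = 121, V(T_2) = 1.69, V(T_3) = 4, V(T_4) = 1.44
By independence, V(U) = (2)²V(T_1) + (-2)²V(T_2) + (2)²V(T_3) + (-3)²V(T_4)
= (2)²·121 + (-2)²·1.69 + (2)²·4 + (-3)²·1.44 = 519.72
sd(U) = √519.72 ≈ 22.7974

22.7974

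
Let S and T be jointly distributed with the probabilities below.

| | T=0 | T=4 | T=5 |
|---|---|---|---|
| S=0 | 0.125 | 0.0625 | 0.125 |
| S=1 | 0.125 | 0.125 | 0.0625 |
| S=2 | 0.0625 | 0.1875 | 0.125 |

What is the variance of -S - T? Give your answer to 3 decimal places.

5.734

E[S] = 1.0625,  E[T] = 3.0625,  E[ST] = 3.5625
Var(S) = 1.8125 − (1.0625)² = 0.68359375;  Var(T) = 13.8125 − (3.0625)² = 4.43359375
Cov(S,T) = 3.5625 − (1.0625)(3.0625) = 0.30859375
Var(-S - T) = (-1)²·0.68359375 + (-1)²·4.43359375 + 2·(-1)·(-1)·0.30859375 = 5.734375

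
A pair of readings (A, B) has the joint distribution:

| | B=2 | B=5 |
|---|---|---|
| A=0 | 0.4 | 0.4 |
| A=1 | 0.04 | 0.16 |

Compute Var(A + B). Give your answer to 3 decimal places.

2.666

E[A] = 0.2,  E[B] = 3.68,  E[AB] = 0.88
Var(A) = 0.2 − (0.2)² = 0.16;  Var(B) = 15.76 − (3.68)² = 2.2176
cov(A,B) = 0.88 − (0.2)(3.68) = 0.144
Var(A + B) = (1)²·0.16 + (1)²·2.2176 + 2·(1)·(1)·0.144 = 2.6656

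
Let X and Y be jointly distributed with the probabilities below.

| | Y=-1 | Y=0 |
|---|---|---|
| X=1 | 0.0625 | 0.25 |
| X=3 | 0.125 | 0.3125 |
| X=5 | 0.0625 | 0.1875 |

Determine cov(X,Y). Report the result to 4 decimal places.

E[X] = 2.875,  E[Y] = -0.25
E[XY] = -0.75
cov(X,Y) = E[XY] − E[X]E[Y] = -0.75 − (2.875)(-0.25) = -0.03125

-0.0313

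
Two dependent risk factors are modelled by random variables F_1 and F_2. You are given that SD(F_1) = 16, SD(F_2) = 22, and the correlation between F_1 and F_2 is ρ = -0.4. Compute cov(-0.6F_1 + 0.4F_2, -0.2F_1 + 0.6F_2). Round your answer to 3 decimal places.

208.832

Var(F_1) = (16)² = 256;  Var(F_2) = (22)² = 484
cov(F_1,F_2) = ρ·SD(F_1)·SD(F_2) = -0.4·16·22 = -140.8
cov(-0.6F_1 + 0.4F_2, -0.2F_1 + 0.6F_2) = (-0.6)(-0.2)Var(F_1) + (0.4)(0.6)Var(F_2) + [(-0.6)(0.6) + (0.4)(-0.2)]cov(F_1,F_2)
= 0.12·256 + 0.24·484 + -0.44·-140.8 = 208.832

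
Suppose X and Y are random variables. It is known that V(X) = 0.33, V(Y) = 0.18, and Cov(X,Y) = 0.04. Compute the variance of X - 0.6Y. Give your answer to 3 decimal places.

V(X - 0.6Y) = (1)²·V(X) + (-0.6)²·V(Y) + 2·(1)·(-0.6)·Cov(X,Y)
= 1·0.33 + 0.36·0.18 + -1.2·0.04 = 0.3468

0.347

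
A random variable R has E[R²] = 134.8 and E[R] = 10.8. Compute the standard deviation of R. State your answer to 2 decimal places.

4.26

var(R) = 134.8 − (10.8)² = 18.16
σ(R) = √18.16 ≈ 4.26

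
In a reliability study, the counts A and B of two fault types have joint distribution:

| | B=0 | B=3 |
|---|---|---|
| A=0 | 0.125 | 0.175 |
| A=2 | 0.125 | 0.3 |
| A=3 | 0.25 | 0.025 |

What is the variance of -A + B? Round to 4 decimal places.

4.5944

E[A] = 1.675,  E[B] = 1.5,  E[AB] = 2.025
V(A) = 4.175 − (1.675)² = 1.369375;  V(B) = 4.5 − (1.5)² = 2.25
cov(A,B) = 2.025 − (1.675)(1.5) = -0.4875
V(-A + B) = (-1)²·1.369375 + (1)²·2.25 + 2·(-1)·(1)·-0.4875 = 4.594375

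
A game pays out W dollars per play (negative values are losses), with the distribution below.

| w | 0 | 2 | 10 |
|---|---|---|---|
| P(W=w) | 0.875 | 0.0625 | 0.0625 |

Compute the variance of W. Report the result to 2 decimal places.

E[W] = (0)(0.875) + (2)(0.0625) + (10)(0.0625) = 0.75
E[W²] = (0)²(0.875) + (2)²(0.0625) + (10)²(0.0625) = 6.5
Var(W) = E[W²] − (E[W])² = 6.5 − (0.75)² = 5.9375

5.94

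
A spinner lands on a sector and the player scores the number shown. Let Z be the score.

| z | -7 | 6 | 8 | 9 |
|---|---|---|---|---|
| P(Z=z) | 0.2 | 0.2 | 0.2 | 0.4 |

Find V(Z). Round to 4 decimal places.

E[Z] = (-7)(0.2) + (6)(0.2) + (8)(0.2) + (9)(0.4) = 5
E[Z²] = (-7)²(0.2) + (6)²(0.2) + (8)²(0.2) + (9)²(0.4) = 62.2
V(Z) = E[Z²] − (E[Z])² = 62.2 − (5)² = 37.2

37.2000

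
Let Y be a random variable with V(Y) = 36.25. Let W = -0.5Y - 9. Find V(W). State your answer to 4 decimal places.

V(-0.5Y - 9) = (-0.5)²·V(Y) = 0.25·36.25 = 9.0625

9.0625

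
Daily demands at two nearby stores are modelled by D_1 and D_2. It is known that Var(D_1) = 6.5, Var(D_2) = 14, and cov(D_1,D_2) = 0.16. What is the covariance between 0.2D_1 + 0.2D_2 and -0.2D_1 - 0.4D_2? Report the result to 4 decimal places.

cov(0.2D_1 + 0.2D_2, -0.2D_1 - 0.4D_2) = (0.2)(-0.2)Var(D_1) + (0.2)(-0.4)Var(D_2) + [(0.2)(-0.4) + (0.2)(-0.2)]cov(D_1,D_2)
= -0.04·6.5 + -0.08·14 + -0.12·0.16 = -1.3992

-1.3992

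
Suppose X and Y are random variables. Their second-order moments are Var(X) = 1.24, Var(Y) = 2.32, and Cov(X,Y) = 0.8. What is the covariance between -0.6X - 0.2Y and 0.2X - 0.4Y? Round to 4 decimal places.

0.1968

Cov(-0.6X - 0.2Y, 0.2X - 0.4Y) = (-0.6)(0.2)Var(X) + (-0.2)(-0.4)Var(Y) + [(-0.6)(-0.4) + (-0.2)(0.2)]Cov(X,Y)
= -0.12·1.24 + 0.08·2.32 + 0.2·0.8 = 0.1968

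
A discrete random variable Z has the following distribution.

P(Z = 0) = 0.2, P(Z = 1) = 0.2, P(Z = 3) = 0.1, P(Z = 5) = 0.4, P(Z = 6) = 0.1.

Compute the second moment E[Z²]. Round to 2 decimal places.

E[Z²] = (0)²(0.2) + (1)²(0.2) + (3)²(0.1) + (5)²(0.4) + (6)²(0.1) = 14.7

14.70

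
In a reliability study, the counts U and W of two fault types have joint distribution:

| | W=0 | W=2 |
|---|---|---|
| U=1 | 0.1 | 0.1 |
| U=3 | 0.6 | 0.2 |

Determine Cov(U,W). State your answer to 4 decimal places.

-0.1600

E[U] = 2.6,  E[W] = 0.6
E[UW] = 1.4
Cov(U,W) = E[UW] − E[U]E[W] = 1.4 − (2.6)(0.6) = -0.16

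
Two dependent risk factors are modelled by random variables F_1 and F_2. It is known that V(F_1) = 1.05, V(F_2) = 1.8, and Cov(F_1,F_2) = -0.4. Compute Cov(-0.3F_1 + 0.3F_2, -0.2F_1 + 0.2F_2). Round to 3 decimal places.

Cov(-0.3F_1 + 0.3F_2, -0.2F_1 + 0.2F_2) = (-0.3)(-0.2)V(F_1) + (0.3)(0.2)V(F_2) + [(-0.3)(0.2) + (0.3)(-0.2)]Cov(F_1,F_2)
= 0.06·1.05 + 0.06·1.8 + -0.12·-0.4 = 0.219

0.219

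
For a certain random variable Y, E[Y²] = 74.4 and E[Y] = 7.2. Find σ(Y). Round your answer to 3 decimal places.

4.750

V(Y) = 74.4 − (7.2)² = 22.56
σ(Y) = √22.56 ≈ 4.750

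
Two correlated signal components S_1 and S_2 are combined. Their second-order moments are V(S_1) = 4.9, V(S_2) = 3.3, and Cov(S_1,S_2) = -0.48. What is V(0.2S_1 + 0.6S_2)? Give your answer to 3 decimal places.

1.269

V(0.2S_1 + 0.6S_2) = (0.2)²·V(S_1) + (0.6)²·V(S_2) + 2·(0.2)·(0.6)·Cov(S_1,S_2)
= 0.04·4.9 + 0.36·3.3 + 0.24·-0.48 = 1.2688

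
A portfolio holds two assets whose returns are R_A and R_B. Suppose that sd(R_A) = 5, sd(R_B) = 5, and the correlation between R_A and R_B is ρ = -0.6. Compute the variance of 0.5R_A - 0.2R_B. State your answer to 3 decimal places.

Var(R_A) = (5)² = 25;  Var(R_B) = (5)² = 25
Cov(R_A,R_B) = ρ·sd(R_A)·sd(R_B) = -0.6·5·5 = -15
Var(0.5R_A - 0.2R_B) = (0.5)²·Var(R_A) + (-0.2)²·Var(R_B) + 2·(0.5)·(-0.2)·Cov(R_A,R_B)
= 0.25·25 + 0.04·25 + -0.2·-15 = 10.25

10.250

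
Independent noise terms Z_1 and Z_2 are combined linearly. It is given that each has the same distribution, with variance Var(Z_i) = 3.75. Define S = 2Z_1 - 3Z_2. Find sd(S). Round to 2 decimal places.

6.98

By independence, Var(S) = (2)²Var(Z_1) + (-3)²Var(Z_2)
= (2)²·3.75 + (-3)²·3.75 = 48.75
sd(S) = √48.75 ≈ 6.98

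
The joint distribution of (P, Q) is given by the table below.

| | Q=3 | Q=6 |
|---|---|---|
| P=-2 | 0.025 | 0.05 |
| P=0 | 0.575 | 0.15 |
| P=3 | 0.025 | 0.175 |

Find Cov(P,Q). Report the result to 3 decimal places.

0.769

E[P] = 0.45,  E[Q] = 4.125
E[PQ] = 2.625
Cov(P,Q) = E[PQ] − E[P]E[Q] = 2.625 − (0.45)(4.125) = 0.76875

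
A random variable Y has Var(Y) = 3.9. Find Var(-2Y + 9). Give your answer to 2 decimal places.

15.60

Var(-2Y + 9) = (-2)²·Var(Y) = 4·3.9 = 15.6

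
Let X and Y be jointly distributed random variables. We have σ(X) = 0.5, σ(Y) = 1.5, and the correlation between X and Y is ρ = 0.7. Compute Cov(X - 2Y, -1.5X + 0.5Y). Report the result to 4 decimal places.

-0.7875

var(X) = (0.5)² = 0.25;  var(Y) = (1.5)² = 2.25
Cov(X,Y) = ρ·σ(X)·σ(Y) = 0.7·0.5·1.5 = 0.525
Cov(X - 2Y, -1.5X + 0.5Y) = (1)(-1.5)var(X) + (-2)(0.5)var(Y) + [(1)(0.5) + (-2)(-1.5)]Cov(X,Y)
= -1.5·0.25 + -1·2.25 + 3.5·0.525 = -0.7875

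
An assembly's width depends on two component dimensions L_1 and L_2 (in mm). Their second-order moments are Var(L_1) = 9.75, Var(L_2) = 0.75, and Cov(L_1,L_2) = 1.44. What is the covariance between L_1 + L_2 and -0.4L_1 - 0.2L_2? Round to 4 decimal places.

-4.9140

Cov(L_1 + L_2, -0.4L_1 - 0.2L_2) = (1)(-0.4)Var(L_1) + (1)(-0.2)Var(L_2) + [(1)(-0.2) + (1)(-0.4)]Cov(L_1,L_2)
= -0.4·9.75 + -0.2·0.75 + -0.6·1.44 = -4.914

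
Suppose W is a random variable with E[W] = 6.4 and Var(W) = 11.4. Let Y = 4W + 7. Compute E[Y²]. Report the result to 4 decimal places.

E[4W + 7] = 4·6.4 + 7 = 32.6
Var(4W + 7) = (4)²·11.4 = 182.4
E[Y²] = Var(Y) + (E[Y])² = 182.4 + (32.6)² = 1245.16

1245.1600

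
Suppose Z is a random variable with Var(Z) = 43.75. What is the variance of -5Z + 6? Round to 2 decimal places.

Var(-5Z + 6) = (-5)²·Var(Z) = 25·43.75 = 1093.75

1093.75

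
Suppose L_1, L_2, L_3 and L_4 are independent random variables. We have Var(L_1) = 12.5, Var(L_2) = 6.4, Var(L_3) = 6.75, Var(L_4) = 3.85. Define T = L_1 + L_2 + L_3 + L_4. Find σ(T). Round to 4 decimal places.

5.4314

By independence, Var(T) = (1)²Var(L_1) + (1)²Var(L_2) + (1)²Var(L_3) + (1)²Var(L_4)
= (1)²·12.5 + (1)²·6.4 + (1)²·6.75 + (1)²·3.85 = 29.5
σ(T) = √29.5 ≈ 5.4314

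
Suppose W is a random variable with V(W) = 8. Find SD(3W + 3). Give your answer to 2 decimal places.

8.49

V(3W + 3) = (3)²·8 = 72
SD(3W + 3) = √72 ≈ 8.49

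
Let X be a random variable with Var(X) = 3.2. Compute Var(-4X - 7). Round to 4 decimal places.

51.2000

Var(-4X - 7) = (-4)²·Var(X) = 16·3.2 = 51.2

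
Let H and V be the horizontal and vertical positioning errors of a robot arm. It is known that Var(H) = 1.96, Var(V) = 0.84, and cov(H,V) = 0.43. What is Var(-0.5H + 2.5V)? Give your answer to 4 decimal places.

Var(-0.5H + 2.5V) = (-0.5)²·Var(H) + (2.5)²·Var(V) + 2·(-0.5)·(2.5)·cov(H,V)
= 0.25·1.96 + 6.25·0.84 + -2.5·0.43 = 4.665

4.6650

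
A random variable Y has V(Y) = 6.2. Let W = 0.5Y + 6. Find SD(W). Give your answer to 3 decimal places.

1.245

V(0.5Y + 6) = (0.5)²·6.2 = 1.55
SD(W) = √1.55 ≈ 1.245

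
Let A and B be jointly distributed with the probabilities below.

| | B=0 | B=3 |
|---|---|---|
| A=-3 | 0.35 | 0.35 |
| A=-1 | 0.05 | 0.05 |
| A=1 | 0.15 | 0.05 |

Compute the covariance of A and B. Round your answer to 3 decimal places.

E[A] = -2,  E[B] = 1.35
E[AB] = -3.15
Cov(A,B) = E[AB] − E[A]E[B] = -3.15 − (-2)(1.35) = -0.45

-0.450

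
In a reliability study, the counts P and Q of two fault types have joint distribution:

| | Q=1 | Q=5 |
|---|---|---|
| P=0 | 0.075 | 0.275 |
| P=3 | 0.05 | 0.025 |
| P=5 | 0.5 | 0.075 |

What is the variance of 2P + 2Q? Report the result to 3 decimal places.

13.960

E[P] = 3.1,  E[Q] = 2.5,  E[PQ] = 4.9
Var(P) = 15.05 − (3.1)² = 5.44;  Var(Q) = 10 − (2.5)² = 3.75
cov(P,Q) = 4.9 − (3.1)(2.5) = -2.85
Var(2P + 2Q) = (2)²·5.44 + (2)²·3.75 + 2·(2)·(2)·-2.85 = 13.96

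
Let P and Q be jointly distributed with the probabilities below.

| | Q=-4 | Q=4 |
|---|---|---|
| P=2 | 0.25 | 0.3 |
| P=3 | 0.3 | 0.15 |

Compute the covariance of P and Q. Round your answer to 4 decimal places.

-0.4200

E[P] = 2.45,  E[Q] = -0.4
E[PQ] = -1.4
Cov(P,Q) = E[PQ] − E[P]E[Q] = -1.4 − (2.45)(-0.4) = -0.42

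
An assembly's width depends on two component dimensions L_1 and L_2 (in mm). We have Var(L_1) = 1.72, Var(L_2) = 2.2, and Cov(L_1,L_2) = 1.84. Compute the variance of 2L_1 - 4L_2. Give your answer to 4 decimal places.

Var(2L_1 - 4L_2) = (2)²·Var(L_1) + (-4)²·Var(L_2) + 2·(2)·(-4)·Cov(L_1,L_2)
= 4·1.72 + 16·2.2 + -16·1.84 = 12.64

12.6400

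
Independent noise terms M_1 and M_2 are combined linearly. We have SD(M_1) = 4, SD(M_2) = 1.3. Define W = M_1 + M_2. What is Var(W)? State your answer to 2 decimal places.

Var(M_1) = 16, Var(M_2) = 1.69
By independence, Var(W) = (1)²Var(M_1) + (1)²Var(M_2)
= (1)²·16 + (1)²·1.69 = 17.69

17.69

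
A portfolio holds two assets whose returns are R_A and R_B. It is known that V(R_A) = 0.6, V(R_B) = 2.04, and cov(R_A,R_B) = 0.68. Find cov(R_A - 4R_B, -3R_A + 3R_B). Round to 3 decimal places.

-16.080

cov(R_A - 4R_B, -3R_A + 3R_B) = (1)(-3)V(R_A) + (-4)(3)V(R_B) + [(1)(3) + (-4)(-3)]cov(R_A,R_B)
= -3·0.6 + -12·2.04 + 15·0.68 = -16.08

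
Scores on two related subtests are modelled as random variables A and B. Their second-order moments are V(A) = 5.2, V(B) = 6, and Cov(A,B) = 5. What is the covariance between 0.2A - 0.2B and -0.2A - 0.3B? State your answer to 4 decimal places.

Cov(0.2A - 0.2B, -0.2A - 0.3B) = (0.2)(-0.2)V(A) + (-0.2)(-0.3)V(B) + [(0.2)(-0.3) + (-0.2)(-0.2)]Cov(A,B)
= -0.04·5.2 + 0.06·6 + -0.02·5 = 0.052

0.0520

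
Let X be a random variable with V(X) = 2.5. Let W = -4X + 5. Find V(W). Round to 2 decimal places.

V(-4X + 5) = (-4)²·V(X) = 16·2.5 = 40

40.00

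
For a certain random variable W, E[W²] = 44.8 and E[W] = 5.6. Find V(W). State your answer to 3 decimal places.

V(W) = 44.8 − (5.6)² = 13.44

13.440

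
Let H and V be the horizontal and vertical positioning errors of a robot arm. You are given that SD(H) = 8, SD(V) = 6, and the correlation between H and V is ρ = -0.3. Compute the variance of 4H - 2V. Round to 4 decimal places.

1398.4000

Var(H) = (8)² = 64;  Var(V) = (6)² = 36
Cov(H,V) = ρ·SD(H)·SD(V) = -0.3·8·6 = -14.4
Var(4H - 2V) = (4)²·Var(H) + (-2)²·Var(V) + 2·(4)·(-2)·Cov(H,V)
= 16·64 + 4·36 + -16·-14.4 = 1398.4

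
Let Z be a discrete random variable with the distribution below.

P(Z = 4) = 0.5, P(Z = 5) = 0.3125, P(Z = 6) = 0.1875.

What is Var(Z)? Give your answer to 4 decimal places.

0.5898

E[Z] = (4)(0.5) + (5)(0.3125) + (6)(0.1875) = 4.6875
E[Z²] = (4)²(0.5) + (5)²(0.3125) + (6)²(0.1875) = 22.5625
Var(Z) = E[Z²] − (E[Z])² = 22.5625 − (4.6875)² = 0.58984375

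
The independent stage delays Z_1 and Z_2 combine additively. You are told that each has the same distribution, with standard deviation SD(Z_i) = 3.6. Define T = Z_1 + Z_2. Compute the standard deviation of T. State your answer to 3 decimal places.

5.091

var(Z_i) = (3.6)² = 12.96
By independence, var(T) = (1)²var(Z_1) + (1)²var(Z_2)
= (1)²·12.96 + (1)²·12.96 = 25.92
SD(T) = √25.92 ≈ 5.091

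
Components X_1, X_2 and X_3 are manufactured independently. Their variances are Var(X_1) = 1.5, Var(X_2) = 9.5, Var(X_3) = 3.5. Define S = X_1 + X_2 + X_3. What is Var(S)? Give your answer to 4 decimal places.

14.5000

By independence, Var(S) = (1)²Var(X_1) + (1)²Var(X_2) + (1)²Var(X_3)
= (1)²·1.5 + (1)²·9.5 + (1)²·3.5 = 14.5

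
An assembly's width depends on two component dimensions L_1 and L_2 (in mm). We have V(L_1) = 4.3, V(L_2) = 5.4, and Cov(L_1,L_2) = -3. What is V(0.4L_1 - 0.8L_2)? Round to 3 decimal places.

6.064

V(0.4L_1 - 0.8L_2) = (0.4)²·V(L_1) + (-0.8)²·V(L_2) + 2·(0.4)·(-0.8)·Cov(L_1,L_2)
= 0.16·4.3 + 0.64·5.4 + -0.64·-3 = 6.064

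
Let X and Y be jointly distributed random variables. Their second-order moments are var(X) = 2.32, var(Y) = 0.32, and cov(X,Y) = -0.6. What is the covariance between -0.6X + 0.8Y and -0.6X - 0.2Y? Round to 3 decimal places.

cov(-0.6X + 0.8Y, -0.6X - 0.2Y) = (-0.6)(-0.6)var(X) + (0.8)(-0.2)var(Y) + [(-0.6)(-0.2) + (0.8)(-0.6)]cov(X,Y)
= 0.36·2.32 + -0.16·0.32 + -0.36·-0.6 = 1

1.000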